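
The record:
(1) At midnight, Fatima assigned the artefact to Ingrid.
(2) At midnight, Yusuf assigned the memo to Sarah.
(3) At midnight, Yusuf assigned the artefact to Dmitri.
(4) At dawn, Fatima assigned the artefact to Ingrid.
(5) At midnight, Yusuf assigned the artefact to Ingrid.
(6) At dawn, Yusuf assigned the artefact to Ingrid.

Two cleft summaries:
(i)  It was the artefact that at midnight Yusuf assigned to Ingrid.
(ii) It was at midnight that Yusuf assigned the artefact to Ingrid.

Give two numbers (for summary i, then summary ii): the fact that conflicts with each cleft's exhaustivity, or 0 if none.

Summary (i) focuses "the artefact" (the thing); background same agent, recipient, setting (Yusuf / Ingrid / at midnight). No fact matches that background with a different thing, so 0.
Summary (ii) focuses "at midnight" (the setting); background same agent, thing, recipient (Yusuf / the artefact / Ingrid). Fact (6) matches that background with setting = at dawn — refutes (ii).

0, 6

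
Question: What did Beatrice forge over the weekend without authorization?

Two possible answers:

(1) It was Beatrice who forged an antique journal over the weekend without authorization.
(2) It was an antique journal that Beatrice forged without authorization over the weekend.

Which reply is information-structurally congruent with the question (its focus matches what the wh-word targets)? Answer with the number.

2

The question word "what" targets the direct object.
Option (1) clefts "Beatrice" — the subject (agent), not what was asked.
Option (2) clefts "an antique journal" — that matches what the question asks about.
So the congruent reply is (2).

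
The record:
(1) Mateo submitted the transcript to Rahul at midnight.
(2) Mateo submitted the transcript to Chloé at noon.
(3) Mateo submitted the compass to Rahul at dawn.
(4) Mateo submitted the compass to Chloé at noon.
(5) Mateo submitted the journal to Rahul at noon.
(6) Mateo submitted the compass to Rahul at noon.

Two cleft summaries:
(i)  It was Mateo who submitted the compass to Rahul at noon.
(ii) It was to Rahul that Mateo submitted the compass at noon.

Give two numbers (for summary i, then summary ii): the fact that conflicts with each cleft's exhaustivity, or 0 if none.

(i): focus "Mateo". No fact shares thing = the compass, recipient = Rahul, setting = at noon with a different agent. 0.
(ii): focus "Rahul". Looking for agent = Mateo, thing = the compass, setting = at noon with some other recipient — fact (4) has Chloé there. Refuted.

0, 4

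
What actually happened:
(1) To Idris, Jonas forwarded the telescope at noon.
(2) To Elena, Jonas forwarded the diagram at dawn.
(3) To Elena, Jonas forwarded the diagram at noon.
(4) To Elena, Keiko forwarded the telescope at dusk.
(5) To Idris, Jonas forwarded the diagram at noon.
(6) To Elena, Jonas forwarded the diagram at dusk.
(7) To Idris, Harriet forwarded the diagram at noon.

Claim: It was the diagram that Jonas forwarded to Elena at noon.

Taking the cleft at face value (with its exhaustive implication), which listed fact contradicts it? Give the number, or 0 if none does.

0

The cleft puts "the diagram" in focus and presupposes the open proposition with Jonas as agent and Elena as recipient and at noon as setting.
Exhaustivity: the diagram is the only thing satisfying that background.
Every other fact differs from the presupposition on some backgrounded slot, so none challenges the exhaustivity.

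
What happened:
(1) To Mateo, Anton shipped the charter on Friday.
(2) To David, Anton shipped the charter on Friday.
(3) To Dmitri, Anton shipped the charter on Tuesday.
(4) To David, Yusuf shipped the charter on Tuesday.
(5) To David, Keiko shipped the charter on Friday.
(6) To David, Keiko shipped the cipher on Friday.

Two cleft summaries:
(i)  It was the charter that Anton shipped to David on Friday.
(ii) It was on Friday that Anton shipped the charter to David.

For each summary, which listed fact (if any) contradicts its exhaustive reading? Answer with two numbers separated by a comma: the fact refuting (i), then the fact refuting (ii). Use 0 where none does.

0, 0

(i): focus "the charter". No fact shares Anton as agent and David as recipient and on Friday as setting with a different thing. 0.
(ii): focus "on Friday". No fact shares Anton as agent and the charter as thing and David as recipient with a different setting. 0.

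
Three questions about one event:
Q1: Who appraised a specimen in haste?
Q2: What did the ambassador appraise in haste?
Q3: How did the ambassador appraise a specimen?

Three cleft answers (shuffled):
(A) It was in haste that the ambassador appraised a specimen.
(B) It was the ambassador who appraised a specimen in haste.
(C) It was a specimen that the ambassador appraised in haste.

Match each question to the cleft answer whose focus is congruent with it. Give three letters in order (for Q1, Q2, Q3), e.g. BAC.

Q1 asks about the subject (agent); cleft (B) focuses "the ambassador", which is the subject (agent) — so Q1 → B.
Q2 asks about the direct object; cleft (C) focuses "a specimen", which is the direct object — so Q2 → C.
Q3 asks about the manner; cleft (A) focuses "in haste", which is the manner — so Q3 → A.
Mapping: Q1→B, Q2→C, Q3→A.

BCA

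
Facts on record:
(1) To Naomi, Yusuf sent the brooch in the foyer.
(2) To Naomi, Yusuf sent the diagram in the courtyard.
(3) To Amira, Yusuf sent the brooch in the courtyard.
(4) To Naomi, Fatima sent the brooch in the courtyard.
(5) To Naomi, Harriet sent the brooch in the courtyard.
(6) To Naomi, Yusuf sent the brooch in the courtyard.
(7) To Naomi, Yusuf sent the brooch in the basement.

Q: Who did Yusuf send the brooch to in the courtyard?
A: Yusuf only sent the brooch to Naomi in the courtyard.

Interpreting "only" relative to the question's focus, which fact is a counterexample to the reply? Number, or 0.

3

Answering "Who did ... to ...?" puts focus on the recipient — here, "Naomi".
So "only" ranges over recipients; the rest (same agent, thing, setting (Yusuf / the brooch / in the courtyard)) is presupposed.
Fact (3) shares the background with a different recipient (Amira) — counterexample.
(Fact (1) would refute a reading with focus on the setting — but that is not what the question asks.)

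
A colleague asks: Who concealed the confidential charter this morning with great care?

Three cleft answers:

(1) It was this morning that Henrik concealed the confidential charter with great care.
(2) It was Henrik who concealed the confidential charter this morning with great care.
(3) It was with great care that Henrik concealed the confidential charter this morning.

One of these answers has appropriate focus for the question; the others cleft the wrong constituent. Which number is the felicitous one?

2

The question word "who" targets the subject (agent).
Option (1) clefts "this morning" — the time, not what was asked.
Option (2) clefts "Henrik" — that matches what the question asks about.
Option (3) clefts "with great care" — the manner, not what was asked.
So the congruent reply is (2).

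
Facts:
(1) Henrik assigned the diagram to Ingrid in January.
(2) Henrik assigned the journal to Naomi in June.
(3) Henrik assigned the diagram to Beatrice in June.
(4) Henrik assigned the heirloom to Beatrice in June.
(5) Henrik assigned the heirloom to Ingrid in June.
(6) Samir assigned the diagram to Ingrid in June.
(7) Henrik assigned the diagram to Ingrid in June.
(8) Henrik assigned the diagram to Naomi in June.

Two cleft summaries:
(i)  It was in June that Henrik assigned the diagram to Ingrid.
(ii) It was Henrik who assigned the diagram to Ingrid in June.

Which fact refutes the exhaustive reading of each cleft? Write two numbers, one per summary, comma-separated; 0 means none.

Summary (i) focuses "in June" (the setting); background Henrik as agent and the diagram as thing and Ingrid as recipient. Fact (1) matches that background with setting = in January — refutes (i).
Summary (ii) focuses "Henrik" (the agent); background the diagram as thing and Ingrid as recipient and in June as setting. Fact (6) matches that background with agent = Samir — refutes (ii).

1, 6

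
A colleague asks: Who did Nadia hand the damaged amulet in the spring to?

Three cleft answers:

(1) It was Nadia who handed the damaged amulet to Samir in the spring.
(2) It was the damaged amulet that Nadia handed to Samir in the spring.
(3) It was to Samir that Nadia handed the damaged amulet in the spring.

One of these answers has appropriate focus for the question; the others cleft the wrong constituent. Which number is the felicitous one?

The question word "who" targets the recipient.
Option (1) clefts "Nadia" — the subject (agent), not what was asked.
Option (2) clefts "the damaged amulet" — the direct object, not what was asked.
Option (3) clefts "to Samir" — that matches what the question asks about.
So the congruent reply is (3).

3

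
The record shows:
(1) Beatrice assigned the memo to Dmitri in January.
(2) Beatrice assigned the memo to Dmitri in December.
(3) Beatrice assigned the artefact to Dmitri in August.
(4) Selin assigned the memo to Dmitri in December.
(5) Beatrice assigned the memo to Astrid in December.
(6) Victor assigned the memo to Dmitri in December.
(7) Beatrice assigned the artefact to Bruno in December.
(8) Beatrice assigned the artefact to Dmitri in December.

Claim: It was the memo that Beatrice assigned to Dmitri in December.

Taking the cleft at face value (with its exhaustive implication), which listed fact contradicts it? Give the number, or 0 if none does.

Focus of the cleft: "the memo" (the thing). Presupposed background: Beatrice as agent and Dmitri as recipient and in December as setting.
Exhaustivity: the memo is the only thing satisfying that background.
Fact (8) shares the background but with thing = the artefact; exhaustivity is violated.

8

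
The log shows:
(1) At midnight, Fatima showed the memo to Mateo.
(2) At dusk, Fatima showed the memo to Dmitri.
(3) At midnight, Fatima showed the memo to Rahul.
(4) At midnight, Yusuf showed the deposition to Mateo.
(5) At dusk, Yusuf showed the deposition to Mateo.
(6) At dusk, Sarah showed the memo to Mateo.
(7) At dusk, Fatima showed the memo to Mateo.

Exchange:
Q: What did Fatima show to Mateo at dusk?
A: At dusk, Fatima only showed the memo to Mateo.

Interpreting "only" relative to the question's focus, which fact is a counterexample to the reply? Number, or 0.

0

The question "What did ...?" targets the thing, so in the reply the focus falls on "the memo".
So "only" ranges over things; the rest (Fatima as agent and Mateo as recipient and at dusk as setting) is presupposed.
No listed fact shares that background with another thing. Nothing contradicts the reply.
(Fact (1) would refute a reading with focus on the setting — but that is not what the question asks.)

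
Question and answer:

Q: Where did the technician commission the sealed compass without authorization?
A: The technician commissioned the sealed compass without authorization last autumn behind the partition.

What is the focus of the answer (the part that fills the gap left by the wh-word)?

The wh-word "where" asks about the location.
In the answer, "the technician", "the sealed compass" and "without authorization" are given — repeated from the question.
"last autumn" is also new, but it specifies the time, which is not what the question asks about — so it is not the focus.
The constituent filling the location gap is "behind the partition"; that is the focus.

behind the partition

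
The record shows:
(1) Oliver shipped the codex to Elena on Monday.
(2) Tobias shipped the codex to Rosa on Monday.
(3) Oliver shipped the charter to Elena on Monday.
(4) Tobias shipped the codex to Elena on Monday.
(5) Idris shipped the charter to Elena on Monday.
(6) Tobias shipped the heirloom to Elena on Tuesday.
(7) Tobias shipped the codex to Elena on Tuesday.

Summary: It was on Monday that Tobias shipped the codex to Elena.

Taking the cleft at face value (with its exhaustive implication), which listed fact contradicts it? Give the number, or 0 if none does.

Focus of the cleft: "on Monday" (the setting). Presupposed background: same agent, thing, recipient (Tobias / the codex / Elena).
Exhaustivity: on Monday is the only setting satisfying that background.
But fact (7) also has same agent, thing, recipient (Tobias / the codex / Elena), with setting = on Tuesday — so the exhaustive reading fails.

7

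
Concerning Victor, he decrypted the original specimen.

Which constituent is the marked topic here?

The construction explicitly marks "Victor" as what the sentence is about — the topic.
The remainder of the clause is the comment (what is said about the topic).

Victor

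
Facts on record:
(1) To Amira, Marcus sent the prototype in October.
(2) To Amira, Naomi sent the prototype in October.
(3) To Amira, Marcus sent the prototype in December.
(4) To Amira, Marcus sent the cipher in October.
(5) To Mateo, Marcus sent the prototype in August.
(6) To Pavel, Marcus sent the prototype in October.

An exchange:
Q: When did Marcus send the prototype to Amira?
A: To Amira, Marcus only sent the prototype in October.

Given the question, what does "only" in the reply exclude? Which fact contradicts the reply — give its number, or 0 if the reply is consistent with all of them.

3

The question "When did ...?" targets the setting, so in the reply the focus falls on "in October".
"Only" then excludes alternative settings while the background — Marcus as agent and the prototype as thing and Amira as recipient — is held fixed.
Fact (3) keeps Marcus as agent and the prototype as thing and Amira as recipient but has setting = in December; that refutes the reply.
(Fact (6) would refute a reading with focus on the recipient — but that is not what the question asks.)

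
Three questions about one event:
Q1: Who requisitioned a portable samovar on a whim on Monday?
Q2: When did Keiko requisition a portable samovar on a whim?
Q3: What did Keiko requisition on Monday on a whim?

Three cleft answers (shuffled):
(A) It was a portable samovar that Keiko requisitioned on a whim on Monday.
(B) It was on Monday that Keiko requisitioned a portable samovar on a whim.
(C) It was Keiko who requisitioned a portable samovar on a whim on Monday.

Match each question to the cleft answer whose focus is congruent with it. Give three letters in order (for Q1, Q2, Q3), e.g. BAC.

CBA

Q1 asks about the subject (agent); cleft (C) focuses "Keiko", which is the subject (agent) — so Q1 → C.
Q2 asks about the time; cleft (B) focuses "on Monday", which is the time — so Q2 → B.
Q3 asks about the direct object; cleft (A) focuses "a portable samovar", which is the direct object — so Q3 → A.
Mapping: Q1→C, Q2→B, Q3→A.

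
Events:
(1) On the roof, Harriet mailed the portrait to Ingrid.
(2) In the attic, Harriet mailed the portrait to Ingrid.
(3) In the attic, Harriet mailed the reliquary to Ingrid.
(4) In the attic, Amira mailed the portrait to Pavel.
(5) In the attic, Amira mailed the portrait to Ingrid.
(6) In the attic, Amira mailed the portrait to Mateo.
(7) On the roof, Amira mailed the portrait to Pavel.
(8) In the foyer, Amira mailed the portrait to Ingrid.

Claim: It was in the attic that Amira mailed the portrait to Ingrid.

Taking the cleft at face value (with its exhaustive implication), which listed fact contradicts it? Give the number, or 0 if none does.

The cleft puts "in the attic" in focus and presupposes the open proposition with agent = Amira, thing = the portrait, recipient = Ingrid.
The exhaustive reading says no other setting fits that background.
Fact (8) shares the background but with setting = in the foyer; exhaustivity is violated.

8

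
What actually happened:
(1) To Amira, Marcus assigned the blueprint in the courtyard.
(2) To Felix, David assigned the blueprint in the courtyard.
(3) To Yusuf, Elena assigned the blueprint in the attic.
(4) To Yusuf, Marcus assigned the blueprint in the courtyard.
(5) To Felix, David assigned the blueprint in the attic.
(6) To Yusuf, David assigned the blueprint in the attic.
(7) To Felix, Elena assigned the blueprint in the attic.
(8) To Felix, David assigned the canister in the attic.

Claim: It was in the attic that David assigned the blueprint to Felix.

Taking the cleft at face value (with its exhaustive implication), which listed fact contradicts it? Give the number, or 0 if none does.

2

Focus of the cleft: "in the attic" (the setting). Presupposed background: David as agent and the blueprint as thing and Felix as recipient.
Exhaustivity: in the attic is the only setting satisfying that background.
Fact (2) shares the background but with setting = in the courtyard; exhaustivity is violated.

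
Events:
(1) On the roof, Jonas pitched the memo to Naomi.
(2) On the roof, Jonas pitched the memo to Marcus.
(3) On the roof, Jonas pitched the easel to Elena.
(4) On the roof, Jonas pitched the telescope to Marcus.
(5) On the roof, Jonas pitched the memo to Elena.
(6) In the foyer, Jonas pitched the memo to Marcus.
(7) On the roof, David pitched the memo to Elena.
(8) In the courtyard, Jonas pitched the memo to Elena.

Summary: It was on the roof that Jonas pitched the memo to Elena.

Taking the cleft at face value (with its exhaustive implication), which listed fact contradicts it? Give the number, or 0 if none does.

The cleft puts "on the roof" in focus and presupposes the open proposition with Jonas as agent and the memo as thing and Elena as recipient.
Exhaustivity: on the roof is the only setting satisfying that background.
But fact (8) also has Jonas as agent and the memo as thing and Elena as recipient, with setting = in the courtyard — so the exhaustive reading fails.

8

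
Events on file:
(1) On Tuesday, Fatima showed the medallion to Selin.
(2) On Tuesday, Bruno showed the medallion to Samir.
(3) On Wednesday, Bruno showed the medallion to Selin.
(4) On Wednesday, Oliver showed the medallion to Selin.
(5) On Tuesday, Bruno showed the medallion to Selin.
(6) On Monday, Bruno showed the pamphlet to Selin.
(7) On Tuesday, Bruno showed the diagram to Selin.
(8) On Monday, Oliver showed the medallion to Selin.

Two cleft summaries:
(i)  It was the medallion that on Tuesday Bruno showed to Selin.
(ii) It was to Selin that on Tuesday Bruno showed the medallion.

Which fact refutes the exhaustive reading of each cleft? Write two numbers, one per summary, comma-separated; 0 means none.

7, 2

(i): focus "the medallion". Looking for Bruno as agent and Selin as recipient and on Tuesday as setting with some other thing — fact (7) has the diagram there. Refuted.
(ii): focus "Selin". Looking for Bruno as agent and the medallion as thing and on Tuesday as setting with some other recipient — fact (2) has Samir there. Refuted.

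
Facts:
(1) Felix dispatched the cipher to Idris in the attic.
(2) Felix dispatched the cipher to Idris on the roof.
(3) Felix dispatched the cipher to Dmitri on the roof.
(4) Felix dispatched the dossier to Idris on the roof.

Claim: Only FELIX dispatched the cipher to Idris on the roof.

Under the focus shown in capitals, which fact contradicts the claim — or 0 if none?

0

The capitals mark "Felix" as focus. So "only" rules out other agents, with the rest (the cipher as thing and Idris as recipient and on the roof as setting) as background.
No fact matches the cipher as thing and Idris as recipient and on the roof as setting with a different agent — every other fact differs on at least one backgrounded slot. So no fact refutes it.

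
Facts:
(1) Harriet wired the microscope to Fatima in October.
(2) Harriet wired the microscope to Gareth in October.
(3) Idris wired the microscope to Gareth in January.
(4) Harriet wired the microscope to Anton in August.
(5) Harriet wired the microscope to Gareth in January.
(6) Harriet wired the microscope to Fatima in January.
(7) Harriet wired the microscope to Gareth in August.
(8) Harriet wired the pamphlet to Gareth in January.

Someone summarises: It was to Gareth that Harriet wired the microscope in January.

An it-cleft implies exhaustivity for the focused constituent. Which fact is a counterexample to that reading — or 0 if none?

Focus of the cleft: "Gareth" (the recipient). Presupposed background: Harriet as agent and the microscope as thing and in January as setting.
The exhaustive reading says no other recipient fits that background.
Fact (6) shares the background but with recipient = Fatima; exhaustivity is violated.

6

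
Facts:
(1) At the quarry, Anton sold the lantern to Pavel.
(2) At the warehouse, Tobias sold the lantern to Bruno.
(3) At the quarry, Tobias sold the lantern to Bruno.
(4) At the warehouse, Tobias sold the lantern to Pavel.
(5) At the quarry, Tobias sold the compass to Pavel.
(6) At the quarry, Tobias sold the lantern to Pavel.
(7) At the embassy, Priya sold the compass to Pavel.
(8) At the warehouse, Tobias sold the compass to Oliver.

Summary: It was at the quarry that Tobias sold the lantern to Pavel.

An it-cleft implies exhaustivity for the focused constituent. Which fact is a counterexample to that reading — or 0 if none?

4

Focus of the cleft: "at the quarry" (the setting). Presupposed background: same agent, thing, recipient (Tobias / the lantern / Pavel).
Exhaustivity: at the quarry is the only setting satisfying that background.
Fact (4) shares the background but with setting = at the warehouse; exhaustivity is violated.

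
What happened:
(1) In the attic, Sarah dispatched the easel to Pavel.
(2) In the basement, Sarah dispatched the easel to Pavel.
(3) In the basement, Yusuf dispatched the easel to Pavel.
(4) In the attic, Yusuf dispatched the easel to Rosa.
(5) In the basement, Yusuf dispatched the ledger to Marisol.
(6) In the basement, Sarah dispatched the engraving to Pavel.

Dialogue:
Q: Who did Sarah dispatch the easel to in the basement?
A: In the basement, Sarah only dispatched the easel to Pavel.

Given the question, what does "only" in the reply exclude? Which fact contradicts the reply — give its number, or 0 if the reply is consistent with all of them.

The question "Who did ... to ...?" targets the recipient, so in the reply the focus falls on "Pavel".
So "only" ranges over recipients; the rest (same agent, thing, setting (Sarah / the easel / in the basement)) is presupposed.
No listed fact shares that background with another recipient. Nothing contradicts the reply.
(Fact (1) would refute a reading with focus on the setting — but that is not what the question asks.)

0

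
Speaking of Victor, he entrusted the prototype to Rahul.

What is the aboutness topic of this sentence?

The construction explicitly marks "Victor" as what the sentence is about — the topic.
The remainder of the clause is the comment (what is said about the topic).

Victor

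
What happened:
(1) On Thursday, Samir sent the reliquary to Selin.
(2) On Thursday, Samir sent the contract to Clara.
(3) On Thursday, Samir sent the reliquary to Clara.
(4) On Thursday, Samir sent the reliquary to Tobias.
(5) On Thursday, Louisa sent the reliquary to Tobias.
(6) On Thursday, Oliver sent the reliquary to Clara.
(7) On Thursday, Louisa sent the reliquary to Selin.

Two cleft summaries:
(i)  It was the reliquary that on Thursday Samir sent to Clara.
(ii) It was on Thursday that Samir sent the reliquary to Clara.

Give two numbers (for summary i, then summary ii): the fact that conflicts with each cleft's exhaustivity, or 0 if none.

Summary (i) focuses "the reliquary" (the thing); background same agent, recipient, setting (Samir / Clara / on Thursday). Fact (2) matches that background with thing = the contract — refutes (i).
Summary (ii) focuses "on Thursday" (the setting); background same agent, thing, recipient (Samir / the reliquary / Clara). No fact matches that background with a different setting, so 0.

2, 0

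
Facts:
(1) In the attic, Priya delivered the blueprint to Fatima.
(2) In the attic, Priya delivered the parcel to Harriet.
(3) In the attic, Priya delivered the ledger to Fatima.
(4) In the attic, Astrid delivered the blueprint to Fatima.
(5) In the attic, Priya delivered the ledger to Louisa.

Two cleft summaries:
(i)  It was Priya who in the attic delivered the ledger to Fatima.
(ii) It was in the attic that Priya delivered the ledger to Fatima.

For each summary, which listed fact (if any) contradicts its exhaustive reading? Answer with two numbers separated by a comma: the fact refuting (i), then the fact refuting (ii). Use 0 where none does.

0, 0

Summary (i) focuses "Priya" (the agent); background thing = the ledger, recipient = Fatima, setting = in the attic. No fact matches that background with a different agent, so 0.
Summary (ii) focuses "in the attic" (the setting); background agent = Priya, thing = the ledger, recipient = Fatima. No fact matches that background with a different setting, so 0.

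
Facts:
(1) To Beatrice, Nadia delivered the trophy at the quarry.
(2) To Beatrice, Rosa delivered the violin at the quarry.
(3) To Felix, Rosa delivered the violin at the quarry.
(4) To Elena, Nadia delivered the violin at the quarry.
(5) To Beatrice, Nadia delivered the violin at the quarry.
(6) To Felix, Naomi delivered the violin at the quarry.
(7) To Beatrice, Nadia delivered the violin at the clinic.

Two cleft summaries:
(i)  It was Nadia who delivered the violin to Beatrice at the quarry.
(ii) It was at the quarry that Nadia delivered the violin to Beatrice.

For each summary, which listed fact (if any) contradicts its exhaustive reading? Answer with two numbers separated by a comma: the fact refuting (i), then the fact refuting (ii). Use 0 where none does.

Summary (i) focuses "Nadia" (the agent); background same thing, recipient, setting (the violin / Beatrice / at the quarry). Fact (2) matches that background with agent = Rosa — refutes (i).
Summary (ii) focuses "at the quarry" (the setting); background same agent, thing, recipient (Nadia / the violin / Beatrice). Fact (7) matches that background with setting = at the clinic — refutes (ii).

2, 7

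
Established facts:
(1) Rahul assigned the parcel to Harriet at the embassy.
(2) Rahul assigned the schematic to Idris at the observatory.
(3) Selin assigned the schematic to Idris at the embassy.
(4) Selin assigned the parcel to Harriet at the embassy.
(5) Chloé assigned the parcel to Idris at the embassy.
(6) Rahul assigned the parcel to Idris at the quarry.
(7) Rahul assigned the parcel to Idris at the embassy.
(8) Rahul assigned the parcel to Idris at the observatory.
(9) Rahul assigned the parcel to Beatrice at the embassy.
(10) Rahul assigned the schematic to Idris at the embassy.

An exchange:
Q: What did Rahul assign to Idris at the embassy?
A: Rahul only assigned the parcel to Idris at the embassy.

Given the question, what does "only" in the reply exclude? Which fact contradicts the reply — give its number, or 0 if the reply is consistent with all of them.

10

The question "What did ...?" targets the thing, so in the reply the focus falls on "the parcel".
"Only" then excludes alternative things while the background — agent = Rahul, recipient = Idris, setting = at the embassy — is held fixed.
Fact (10) shares the background with a different thing (the schematic) — counterexample.
(Fact (6) would refute a reading with focus on the setting — but that is not what the question asks.)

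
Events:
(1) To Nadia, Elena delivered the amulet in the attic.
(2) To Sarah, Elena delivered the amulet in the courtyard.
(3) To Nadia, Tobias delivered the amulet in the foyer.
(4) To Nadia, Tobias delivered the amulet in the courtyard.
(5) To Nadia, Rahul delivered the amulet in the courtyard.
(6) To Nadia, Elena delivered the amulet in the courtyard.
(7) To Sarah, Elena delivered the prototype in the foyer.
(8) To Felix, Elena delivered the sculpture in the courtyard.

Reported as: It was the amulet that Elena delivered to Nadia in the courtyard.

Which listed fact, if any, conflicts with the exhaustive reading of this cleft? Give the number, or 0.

0

The cleft puts "the amulet" in focus and presupposes the open proposition with Elena as agent and Nadia as recipient and in the courtyard as setting.
The exhaustive reading says no other thing fits that background.
Every other fact differs from the presupposition on some backgrounded slot, so none challenges the exhaustivity.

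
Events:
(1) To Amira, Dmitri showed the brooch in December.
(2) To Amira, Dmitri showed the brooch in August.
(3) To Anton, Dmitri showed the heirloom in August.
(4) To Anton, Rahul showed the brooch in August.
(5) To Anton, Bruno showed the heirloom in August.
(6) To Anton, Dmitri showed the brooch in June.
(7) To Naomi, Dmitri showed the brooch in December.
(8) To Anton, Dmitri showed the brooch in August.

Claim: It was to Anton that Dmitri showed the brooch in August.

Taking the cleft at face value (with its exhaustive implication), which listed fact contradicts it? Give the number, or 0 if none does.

2

Focus of the cleft: "Anton" (the recipient). Presupposed background: Dmitri as agent and the brooch as thing and in August as setting.
The exhaustive reading says no other recipient fits that background.
But fact (2) also has Dmitri as agent and the brooch as thing and in August as setting, with recipient = Amira — so the exhaustive reading fails.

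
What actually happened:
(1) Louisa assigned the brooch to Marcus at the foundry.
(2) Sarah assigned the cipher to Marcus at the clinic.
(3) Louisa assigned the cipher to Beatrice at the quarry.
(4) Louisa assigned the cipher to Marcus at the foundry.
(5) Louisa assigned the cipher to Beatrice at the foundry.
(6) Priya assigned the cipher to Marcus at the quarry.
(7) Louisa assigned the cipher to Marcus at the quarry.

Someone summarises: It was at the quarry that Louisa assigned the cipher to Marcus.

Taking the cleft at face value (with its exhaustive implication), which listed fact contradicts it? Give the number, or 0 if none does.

The cleft puts "at the quarry" in focus and presupposes the open proposition with Louisa as agent and the cipher as thing and Marcus as recipient.
Exhaustivity: at the quarry is the only setting satisfying that background.
But fact (4) also has Louisa as agent and the cipher as thing and Marcus as recipient, with setting = at the foundry — so the exhaustive reading fails.

4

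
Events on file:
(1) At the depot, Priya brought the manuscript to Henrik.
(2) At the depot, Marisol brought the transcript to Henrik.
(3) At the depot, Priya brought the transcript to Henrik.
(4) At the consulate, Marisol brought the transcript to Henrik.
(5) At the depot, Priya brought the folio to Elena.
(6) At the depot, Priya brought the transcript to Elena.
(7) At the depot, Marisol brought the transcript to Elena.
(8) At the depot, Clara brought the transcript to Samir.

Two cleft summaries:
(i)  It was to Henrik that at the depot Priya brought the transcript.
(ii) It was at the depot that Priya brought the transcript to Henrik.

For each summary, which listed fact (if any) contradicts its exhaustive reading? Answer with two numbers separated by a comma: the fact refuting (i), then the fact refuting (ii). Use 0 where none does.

6, 0

(i): focus "Henrik". Looking for same agent, thing, setting (Priya / the transcript / at the depot) with some other recipient — fact (6) has Elena there. Refuted.
(ii): focus "at the depot". No fact shares same agent, thing, recipient (Priya / the transcript / Henrik) with a different setting. 0.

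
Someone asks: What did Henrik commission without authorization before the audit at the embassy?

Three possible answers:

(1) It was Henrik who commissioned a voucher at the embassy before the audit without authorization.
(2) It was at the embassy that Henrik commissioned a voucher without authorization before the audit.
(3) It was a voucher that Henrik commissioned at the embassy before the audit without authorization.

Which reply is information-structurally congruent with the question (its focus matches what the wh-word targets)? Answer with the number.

The question word "what" targets the direct object.
Option (1) clefts "Henrik" — the subject (agent), not what was asked.
Option (2) clefts "at the embassy" — the location, not what was asked.
Option (3) clefts "a voucher" — that matches what the question asks about.
So the congruent reply is (3).

3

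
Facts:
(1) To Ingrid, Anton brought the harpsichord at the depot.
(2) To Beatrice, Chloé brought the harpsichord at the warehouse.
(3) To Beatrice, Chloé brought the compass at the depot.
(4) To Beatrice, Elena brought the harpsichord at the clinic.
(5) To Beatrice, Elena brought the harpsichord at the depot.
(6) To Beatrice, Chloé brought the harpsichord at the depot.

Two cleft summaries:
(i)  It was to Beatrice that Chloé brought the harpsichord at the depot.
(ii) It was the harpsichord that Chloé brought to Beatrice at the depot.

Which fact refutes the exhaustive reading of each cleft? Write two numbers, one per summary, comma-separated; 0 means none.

Summary (i) focuses "Beatrice" (the recipient); background same agent, thing, setting (Chloé / the harpsichord / at the depot). No fact matches that background with a different recipient, so 0.
Summary (ii) focuses "the harpsichord" (the thing); background same agent, recipient, setting (Chloé / Beatrice / at the depot). Fact (3) matches that background with thing = the compass — refutes (ii).

0, 3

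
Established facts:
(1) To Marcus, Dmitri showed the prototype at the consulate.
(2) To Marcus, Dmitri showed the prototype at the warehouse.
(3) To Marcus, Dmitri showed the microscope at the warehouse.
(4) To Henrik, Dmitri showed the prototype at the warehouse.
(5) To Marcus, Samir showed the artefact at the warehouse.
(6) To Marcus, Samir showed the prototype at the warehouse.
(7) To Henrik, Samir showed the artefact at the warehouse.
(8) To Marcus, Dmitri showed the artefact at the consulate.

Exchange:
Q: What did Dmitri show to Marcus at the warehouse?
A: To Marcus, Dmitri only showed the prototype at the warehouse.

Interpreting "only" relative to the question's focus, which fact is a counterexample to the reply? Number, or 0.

3

The question "What did ...?" targets the thing, so in the reply the focus falls on "the prototype".
"Only" then excludes alternative things while the background — agent = Dmitri, recipient = Marcus, setting = at the warehouse — is held fixed.
Fact (3) shares the background with a different thing (the microscope) — counterexample.
(Fact (1) would refute a reading with focus on the setting — but that is not what the question asks.)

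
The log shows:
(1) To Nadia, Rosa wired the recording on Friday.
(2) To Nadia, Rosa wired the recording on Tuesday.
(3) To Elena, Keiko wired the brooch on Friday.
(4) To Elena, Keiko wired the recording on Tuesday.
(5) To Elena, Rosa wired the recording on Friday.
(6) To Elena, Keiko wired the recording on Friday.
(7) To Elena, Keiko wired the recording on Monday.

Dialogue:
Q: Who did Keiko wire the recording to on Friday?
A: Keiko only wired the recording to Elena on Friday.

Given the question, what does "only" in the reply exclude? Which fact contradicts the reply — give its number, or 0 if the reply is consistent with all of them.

The question "Who did ... to ...?" targets the recipient, so in the reply the focus falls on "Elena".
"Only" then excludes alternative recipients while the background — same agent, thing, setting (Keiko / the recording / on Friday) — is held fixed.
No fact keeps same agent, thing, setting (Keiko / the recording / on Friday) while changing the recipient; every other fact differs on something backgrounded. The reply stands.
(Fact (4) would refute a reading with focus on the setting — but that is not what the question asks.)

0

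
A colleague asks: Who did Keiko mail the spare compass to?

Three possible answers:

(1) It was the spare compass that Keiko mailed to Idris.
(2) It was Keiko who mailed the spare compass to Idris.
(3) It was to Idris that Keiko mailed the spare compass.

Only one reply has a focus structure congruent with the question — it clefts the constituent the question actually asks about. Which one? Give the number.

The question word "who" targets the recipient.
Option (1) clefts "the spare compass" — the direct object, not what was asked.
Option (2) clefts "Keiko" — the subject (agent), not what was asked.
Option (3) clefts "to Idris" — that matches what the question asks about.
So the congruent reply is (3).

3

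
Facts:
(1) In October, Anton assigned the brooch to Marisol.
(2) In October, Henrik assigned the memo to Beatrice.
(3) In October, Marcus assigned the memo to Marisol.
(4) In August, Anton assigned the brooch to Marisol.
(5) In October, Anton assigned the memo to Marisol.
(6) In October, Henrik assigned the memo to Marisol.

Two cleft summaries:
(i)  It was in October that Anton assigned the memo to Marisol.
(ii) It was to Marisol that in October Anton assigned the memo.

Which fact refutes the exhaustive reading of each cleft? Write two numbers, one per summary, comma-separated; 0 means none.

(i): focus "in October". No fact shares Anton as agent and the memo as thing and Marisol as recipient with a different setting. 0.
(ii): focus "Marisol". No fact shares Anton as agent and the memo as thing and in October as setting with a different recipient. 0.

0, 0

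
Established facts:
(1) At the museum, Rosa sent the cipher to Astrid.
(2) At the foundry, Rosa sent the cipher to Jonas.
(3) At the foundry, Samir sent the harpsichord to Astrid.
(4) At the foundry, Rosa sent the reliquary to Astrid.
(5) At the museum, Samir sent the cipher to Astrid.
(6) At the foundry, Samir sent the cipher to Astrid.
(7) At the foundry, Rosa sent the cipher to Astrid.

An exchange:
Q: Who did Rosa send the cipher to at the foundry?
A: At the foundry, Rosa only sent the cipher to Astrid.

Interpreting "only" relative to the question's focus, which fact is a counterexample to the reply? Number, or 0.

The question "Who did ... to ...?" targets the recipient, so in the reply the focus falls on "Astrid".
"Only" then excludes alternative recipients while the background — same agent, thing, setting (Rosa / the cipher / at the foundry) — is held fixed.
Fact (2) shares the background with a different recipient (Jonas) — counterexample.
(Fact (1) would refute a reading with focus on the setting — but that is not what the question asks.)

2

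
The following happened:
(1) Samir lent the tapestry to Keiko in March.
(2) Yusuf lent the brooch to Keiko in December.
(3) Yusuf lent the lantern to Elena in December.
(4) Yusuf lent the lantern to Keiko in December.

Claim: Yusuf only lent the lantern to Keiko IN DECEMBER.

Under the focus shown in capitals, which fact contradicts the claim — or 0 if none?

0

Focus (in capitals) is "in December" — the setting. "Only" excludes alternative settings while holding fixed same agent, thing, recipient (Yusuf / the lantern / Keiko).
No fact matches same agent, thing, recipient (Yusuf / the lantern / Keiko) with a different setting — every other fact differs on at least one backgrounded slot. So no fact refutes it.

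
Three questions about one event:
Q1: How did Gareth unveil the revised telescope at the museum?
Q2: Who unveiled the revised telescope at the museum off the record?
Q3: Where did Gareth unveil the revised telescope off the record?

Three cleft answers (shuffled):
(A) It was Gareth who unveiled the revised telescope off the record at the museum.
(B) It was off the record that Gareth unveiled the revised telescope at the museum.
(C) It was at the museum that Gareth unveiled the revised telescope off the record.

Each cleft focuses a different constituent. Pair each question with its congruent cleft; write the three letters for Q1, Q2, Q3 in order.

BAC

Q1 asks about the manner; cleft (B) focuses "off the record", which is the manner — so Q1 → B.
Q2 asks about the subject (agent); cleft (A) focuses "Gareth", which is the subject (agent) — so Q2 → A.
Q3 asks about the location; cleft (C) focuses "at the museum", which is the location — so Q3 → C.
Mapping: Q1→B, Q2→A, Q3→C.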